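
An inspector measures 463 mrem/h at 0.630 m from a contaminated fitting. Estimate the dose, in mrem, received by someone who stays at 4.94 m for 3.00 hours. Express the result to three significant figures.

Since intensity falls as 1/r², rate at 4.94 m:
463 × (0.630/4.94)² = 463 × 0.01626 = 7.528 mrem/h.
Dose = rate × time = 7.528 mrem/h × 3.000 h = 22.58 mrem.

22.6 mrem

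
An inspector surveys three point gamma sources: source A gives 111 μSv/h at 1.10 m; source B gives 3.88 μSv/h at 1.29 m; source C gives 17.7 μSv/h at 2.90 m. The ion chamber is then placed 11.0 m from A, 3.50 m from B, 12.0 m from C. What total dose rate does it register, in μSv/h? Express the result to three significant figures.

2.67 μSv/h

Each source contributes Iᵢ·(dᵢ/rᵢ)²; contributions add.
A: 111 × (1.10/11.0)² = 1.110 μSv/h
B: 3.88 × (1.29/3.50)² = 0.5271 μSv/h
C: 17.7 × (2.90/12.0)² = 1.034 μSv/h
Total = 1.110 + 0.5271 + 1.034 = 2.671 μSv/h.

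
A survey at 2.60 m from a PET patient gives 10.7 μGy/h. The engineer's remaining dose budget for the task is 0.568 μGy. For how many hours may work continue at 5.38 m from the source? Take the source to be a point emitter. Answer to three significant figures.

Intensity scales as (d₁/d₂)², so rate at 5.38 m:
10.7 × (2.60/5.38)² = 10.7 × 0.2336 = 2.500 μGy/h.
Stay time = 0.568 μGy ÷ 2.500 μGy/h = 0.2272 h.

0.227 h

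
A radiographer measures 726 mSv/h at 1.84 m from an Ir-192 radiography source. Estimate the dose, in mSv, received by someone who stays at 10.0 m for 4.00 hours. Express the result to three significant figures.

Using I₁d₁² = I₂d₂², rate at 10.0 m:
726 × (1.84/10.0)² = 726 × 0.03386 = 24.58 mSv/h.
Dose = rate × time = 24.58 mSv/h × 4.000 h = 98.32 mSv.

98.3 mSv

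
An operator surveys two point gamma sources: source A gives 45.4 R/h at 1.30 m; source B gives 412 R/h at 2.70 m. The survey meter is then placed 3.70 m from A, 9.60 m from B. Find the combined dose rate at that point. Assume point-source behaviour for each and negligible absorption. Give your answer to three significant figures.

Each source contributes Iᵢ·(dᵢ/rᵢ)²; contributions add.
A: 45.4 × (1.30/3.70)² = 5.605 R/h
B: 412 × (2.70/9.60)² = 32.59 R/h
Total = 5.605 + 32.59 = 38.20 R/h.

38.2 R/h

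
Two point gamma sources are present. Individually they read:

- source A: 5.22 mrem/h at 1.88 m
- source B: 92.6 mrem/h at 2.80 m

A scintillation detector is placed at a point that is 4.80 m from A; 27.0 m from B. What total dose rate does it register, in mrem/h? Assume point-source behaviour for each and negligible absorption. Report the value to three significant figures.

Each source contributes Iᵢ·(dᵢ/rᵢ)²; contributions add.
A: 5.22 × (1.88/4.80)² = 0.8008 mrem/h
B: 92.6 × (2.80/27.0)² = 0.9959 mrem/h
Total = 0.8008 + 0.9959 = 1.797 mrem/h.

1.80 mrem/h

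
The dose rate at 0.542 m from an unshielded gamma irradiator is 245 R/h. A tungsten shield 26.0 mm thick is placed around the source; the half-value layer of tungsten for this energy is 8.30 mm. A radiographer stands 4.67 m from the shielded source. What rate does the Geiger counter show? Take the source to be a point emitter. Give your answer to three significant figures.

Distance alone: 245 × (0.542/4.67)² = 245 × 0.01347 = 3.300 R/h.
Shield: 26.0/8.30 = 3.133 half-value layers → attenuation 2^(−3.133) = 0.1140.
Combined: 3.300 × 0.1140 = 0.3762 R/h.

0.376 R/h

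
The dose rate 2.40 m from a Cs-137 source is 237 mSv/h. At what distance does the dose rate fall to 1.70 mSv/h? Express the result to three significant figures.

Intensity scales as (d₁/d₂)², so d₂ = d₁·√(I₁/I₂).
I₁/I₂ = 237/1.70 = 139.4, so d₂ = 2.40 × √139.4 = 28.34 m.

28.3 m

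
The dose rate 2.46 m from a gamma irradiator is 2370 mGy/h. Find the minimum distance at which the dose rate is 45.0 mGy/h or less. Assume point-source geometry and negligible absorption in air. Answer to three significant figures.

Applying the 1/r² law, d₂ = d₁·√(I₁/I₂).
I₁/I₂ = 2370/45.0 = 52.67, so d₂ = 2.46 × √52.67 = 17.85 m.

17.9 m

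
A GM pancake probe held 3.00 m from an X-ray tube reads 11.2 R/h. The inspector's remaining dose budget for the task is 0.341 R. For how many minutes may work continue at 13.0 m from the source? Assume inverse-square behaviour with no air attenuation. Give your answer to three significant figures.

34.3 min

Since intensity falls as 1/r², rate at 13.0 m:
(3.00/13.0)² = 0.05325, so 11.2 × 0.05325 = 0.5964 R/h.
Stay time = 0.341 R ÷ 0.5964 R/h = 0.5718 h = 34.31 min.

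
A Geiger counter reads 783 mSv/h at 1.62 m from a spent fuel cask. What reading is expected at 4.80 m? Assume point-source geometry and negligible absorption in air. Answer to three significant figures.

Since intensity falls as 1/r², the rate at 4.80 m is
783 × (1.62/4.80)² = 783 × 0.1139 = 89.18 mSv/h.

89.2 mSv/h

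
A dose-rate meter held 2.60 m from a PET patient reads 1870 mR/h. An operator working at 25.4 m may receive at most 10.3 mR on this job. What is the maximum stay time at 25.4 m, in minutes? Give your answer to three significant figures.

Intensity scales as (d₁/d₂)², so rate at 25.4 m:
1870 × (2.60/25.4)² = 1870 × 0.01048 = 19.60 mR/h.
Stay time = 10.3 mR ÷ 19.60 mR/h = 0.5255 h = 31.53 min.

31.5 min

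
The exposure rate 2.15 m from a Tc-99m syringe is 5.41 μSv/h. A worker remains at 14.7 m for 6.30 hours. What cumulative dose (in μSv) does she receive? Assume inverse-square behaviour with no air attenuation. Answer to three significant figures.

Using I₁d₁² = I₂d₂², rate at 14.7 m:
(2.15/14.7)² = 0.02139, so 5.41 × 0.02139 = 0.1157 μSv/h.
Dose = rate × time = 0.1157 μSv/h × 6.300 h = 0.7289 μSv.

0.729 μSv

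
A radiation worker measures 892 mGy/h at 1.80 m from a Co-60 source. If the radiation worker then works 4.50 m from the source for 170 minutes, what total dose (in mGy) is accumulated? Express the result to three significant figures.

404 mGy

By the inverse-square law, rate at 4.50 m:
892 × (1.80/4.50)² = 892 × 0.1600 = 142.7 mGy/h.
Dose = rate × time = 142.7 mGy/h × 2.833 h = 404.3 mGy.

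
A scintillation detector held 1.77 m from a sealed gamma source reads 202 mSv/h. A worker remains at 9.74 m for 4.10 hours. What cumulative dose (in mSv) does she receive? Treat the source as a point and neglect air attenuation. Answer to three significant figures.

By the inverse-square law, rate at 9.74 m:
(1.77/9.74)² = 0.03302, so 202 × 0.03302 = 6.670 mSv/h.
Dose = rate × time = 6.670 mSv/h × 4.100 h = 27.35 mSv.

27.4 mSv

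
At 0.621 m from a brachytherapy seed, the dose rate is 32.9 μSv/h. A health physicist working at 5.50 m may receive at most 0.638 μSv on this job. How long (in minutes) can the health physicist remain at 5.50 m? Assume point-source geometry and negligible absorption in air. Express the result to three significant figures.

Applying the 1/r² law, rate at 5.50 m:
32.9 × (0.621/5.50)² = 32.9 × 0.01275 = 0.4195 μSv/h.
Stay time = 0.638 μSv ÷ 0.4195 μSv/h = 1.521 h = 91.26 min.

91.3 min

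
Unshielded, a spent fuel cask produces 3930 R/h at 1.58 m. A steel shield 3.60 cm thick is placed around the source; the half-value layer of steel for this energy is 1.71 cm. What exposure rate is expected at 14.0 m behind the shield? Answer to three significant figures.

11.6 R/h

Distance alone: (1.58/14.0)² = 0.01274, so 3930 × 0.01274 = 50.07 R/h.
Shield: 3.60/1.71 = 2.105 half-value layers → attenuation 2^(−2.105) = 0.2325.
Combined: 50.07 × 0.2325 = 11.64 R/h.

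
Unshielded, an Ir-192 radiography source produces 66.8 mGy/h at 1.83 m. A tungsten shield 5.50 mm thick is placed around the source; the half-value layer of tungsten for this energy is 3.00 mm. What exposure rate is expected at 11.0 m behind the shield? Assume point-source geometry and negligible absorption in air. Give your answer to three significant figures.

0.519 mGy/h

Distance alone: (1.83/11.0)² = 0.02768, so 66.8 × 0.02768 = 1.849 mGy/h.
Shield: 5.50/3.00 = 1.833 half-value layers → attenuation 2^(−1.833) = 0.2807.
Combined: 1.849 × 0.2807 = 0.5190 mGy/h.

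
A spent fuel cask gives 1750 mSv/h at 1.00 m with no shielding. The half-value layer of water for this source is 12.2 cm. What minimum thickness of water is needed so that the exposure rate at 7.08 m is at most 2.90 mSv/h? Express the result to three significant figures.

At 7.08 m, distance alone gives (1.00/7.08)² = 0.01995, so 1750 × 0.01995 = 34.91 mSv/h.
Further attenuation needed: 34.91/2.90 = 12.04.
n = log₂(12.04) = 3.590 half-value layers.
Thickness = 3.590 × 12.2 cm = 43.80 cm.

43.8 cm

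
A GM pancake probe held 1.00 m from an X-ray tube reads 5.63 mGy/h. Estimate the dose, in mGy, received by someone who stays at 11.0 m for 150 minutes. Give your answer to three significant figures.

0.116 mGy

Using I₁d₁² = I₂d₂², rate at 11.0 m:
5.63 × (1.00/11.0)² = 5.63 × 0.008264 = 0.04653 mGy/h.
Dose = rate × time = 0.04653 mGy/h × 2.500 h = 0.1163 mGy.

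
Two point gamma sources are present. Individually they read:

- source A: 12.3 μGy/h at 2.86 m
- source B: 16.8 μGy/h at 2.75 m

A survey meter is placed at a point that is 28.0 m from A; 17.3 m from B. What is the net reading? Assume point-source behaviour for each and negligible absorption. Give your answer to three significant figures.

By superposition, sum each source's inverse-square contribution:
A: 12.3 × (2.86/28.0)² = 0.1283 μGy/h
B: 16.8 × (2.75/17.3)² = 0.4245 μGy/h
Total = 0.1283 + 0.4245 = 0.5528 μGy/h.

0.553 μGy/h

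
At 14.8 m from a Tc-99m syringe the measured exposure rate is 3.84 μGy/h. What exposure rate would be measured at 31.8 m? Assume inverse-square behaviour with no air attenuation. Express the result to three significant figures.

Since intensity falls as 1/r², scaling from 14.8 m to 31.8 m:
3.84 × (14.8/31.8)² = 3.84 × 0.2166 = 0.8317 μGy/h.

0.832 μGy/h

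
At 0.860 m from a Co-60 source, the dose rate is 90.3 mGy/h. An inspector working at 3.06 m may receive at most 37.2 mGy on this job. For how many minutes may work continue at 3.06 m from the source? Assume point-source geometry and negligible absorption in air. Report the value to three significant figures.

313 min

Intensity scales as (d₁/d₂)², so rate at 3.06 m:
(0.860/3.06)² = 0.07899, so 90.3 × 0.07899 = 7.133 mGy/h.
Stay time = 37.2 mGy ÷ 7.133 mGy/h = 5.215 h = 312.9 min.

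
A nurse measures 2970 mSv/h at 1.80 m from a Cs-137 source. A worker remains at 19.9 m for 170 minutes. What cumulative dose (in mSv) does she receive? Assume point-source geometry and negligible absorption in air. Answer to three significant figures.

Applying the 1/r² law, rate at 19.9 m:
(1.80/19.9)² = 0.008182, so 2970 × 0.008182 = 24.30 mSv/h.
Dose = rate × time = 24.30 mSv/h × 2.833 h = 68.84 mSv.

68.8 mSv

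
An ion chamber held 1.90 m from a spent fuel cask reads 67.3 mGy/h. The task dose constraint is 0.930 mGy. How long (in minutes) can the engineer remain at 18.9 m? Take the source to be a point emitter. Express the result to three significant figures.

Since intensity falls as 1/r², rate at 18.9 m:
67.3 × (1.90/18.9)² = 67.3 × 0.01011 = 0.6804 mGy/h.
Stay time = 0.930 mGy ÷ 0.6804 mGy/h = 1.367 h = 82.02 min.

82.0 min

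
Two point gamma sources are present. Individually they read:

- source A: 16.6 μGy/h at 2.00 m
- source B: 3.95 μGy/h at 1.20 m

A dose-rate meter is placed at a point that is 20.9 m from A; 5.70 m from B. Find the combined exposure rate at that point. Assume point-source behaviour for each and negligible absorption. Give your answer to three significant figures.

By superposition, sum each source's inverse-square contribution:
A: 16.6 × (2.00/20.9)² = 0.1520 μGy/h
B: 3.95 × (1.20/5.70)² = 0.1751 μGy/h
Total = 0.1520 + 0.1751 = 0.3271 μGy/h.

0.327 μGy/h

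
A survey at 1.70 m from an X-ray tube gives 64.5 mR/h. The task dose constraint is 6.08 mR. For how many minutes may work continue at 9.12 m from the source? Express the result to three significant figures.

Since intensity falls as 1/r², rate at 9.12 m:
(1.70/9.12)² = 0.03475, so 64.5 × 0.03475 = 2.241 mR/h.
Stay time = 6.08 mR ÷ 2.241 mR/h = 2.713 h = 162.8 min.

163 min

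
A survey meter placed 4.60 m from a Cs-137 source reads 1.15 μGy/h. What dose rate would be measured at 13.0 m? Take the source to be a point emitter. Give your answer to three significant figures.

0.144 μGy/h

Using I₁d₁² = I₂d₂², scaling from 4.60 m to 13.0 m:
1.15 × (4.60/13.0)² = 1.15 × 0.1252 = 0.1440 μGy/h.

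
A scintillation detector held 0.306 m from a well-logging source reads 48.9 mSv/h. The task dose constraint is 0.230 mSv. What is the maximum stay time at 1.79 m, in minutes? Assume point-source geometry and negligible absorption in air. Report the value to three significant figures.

Intensity scales as (d₁/d₂)², so rate at 1.79 m:
(0.306/1.79)² = 0.02922, so 48.9 × 0.02922 = 1.429 mSv/h.
Stay time = 0.230 mSv ÷ 1.429 mSv/h = 0.1610 h = 9.660 min.

9.66 min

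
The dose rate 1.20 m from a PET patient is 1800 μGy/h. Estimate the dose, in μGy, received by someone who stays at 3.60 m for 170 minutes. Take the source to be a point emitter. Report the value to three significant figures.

567 μGy

Since intensity falls as 1/r², rate at 3.60 m:
1800 × (1.20/3.60)² = 1800 × 0.1111 = 200.0 μGy/h.
Dose = rate × time = 200.0 μGy/h × 2.833 h = 566.6 μGy.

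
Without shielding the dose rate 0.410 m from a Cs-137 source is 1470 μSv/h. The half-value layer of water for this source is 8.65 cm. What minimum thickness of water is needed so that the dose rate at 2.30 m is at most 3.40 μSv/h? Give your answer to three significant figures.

32.7 cm

At 2.30 m, distance alone gives 1470 × (0.410/2.30)² = 1470 × 0.03178 = 46.72 μSv/h.
Further attenuation needed: 46.72/3.40 = 13.74.
n = log₂(13.74) = 3.780 half-value layers.
Thickness = 3.780 × 8.65 cm = 32.70 cm.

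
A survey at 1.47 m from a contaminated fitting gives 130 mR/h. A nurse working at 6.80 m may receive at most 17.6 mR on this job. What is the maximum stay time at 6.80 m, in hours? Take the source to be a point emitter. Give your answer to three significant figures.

Applying the 1/r² law, rate at 6.80 m:
130 × (1.47/6.80)² = 130 × 0.04673 = 6.075 mR/h.
Stay time = 17.6 mR ÷ 6.075 mR/h = 2.897 h.

2.90 h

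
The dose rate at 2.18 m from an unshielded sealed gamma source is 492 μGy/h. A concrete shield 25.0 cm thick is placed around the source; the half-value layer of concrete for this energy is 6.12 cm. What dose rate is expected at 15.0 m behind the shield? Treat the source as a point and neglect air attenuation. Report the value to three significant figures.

Distance alone: (2.18/15.0)² = 0.02112, so 492 × 0.02112 = 10.39 μGy/h.
Shield: 25.0/6.12 = 4.085 half-value layers → attenuation 2^(−4.085) = 0.05892.
Combined: 10.39 × 0.05892 = 0.6122 μGy/h.

0.612 μGy/h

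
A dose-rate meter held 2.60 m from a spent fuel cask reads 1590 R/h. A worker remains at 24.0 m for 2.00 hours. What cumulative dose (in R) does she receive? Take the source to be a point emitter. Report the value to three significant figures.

37.3 R

Intensity scales as (d₁/d₂)², so rate at 24.0 m:
1590 × (2.60/24.0)² = 1590 × 0.01174 = 18.67 R/h.
Dose = rate × time = 18.67 R/h × 2.000 h = 37.34 R.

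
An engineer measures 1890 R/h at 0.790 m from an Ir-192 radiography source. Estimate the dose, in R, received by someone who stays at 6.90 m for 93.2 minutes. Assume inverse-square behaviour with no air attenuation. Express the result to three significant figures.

38.5 R

Applying the 1/r² law, rate at 6.90 m:
1890 × (0.790/6.90)² = 1890 × 0.01311 = 24.78 R/h.
Dose = rate × time = 24.78 R/h × 1.553 h = 38.48 R.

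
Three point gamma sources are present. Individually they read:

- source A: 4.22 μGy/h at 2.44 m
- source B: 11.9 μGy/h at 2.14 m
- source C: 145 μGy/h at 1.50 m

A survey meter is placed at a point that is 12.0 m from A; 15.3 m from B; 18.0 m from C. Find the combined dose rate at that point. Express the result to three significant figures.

By superposition, sum each source's inverse-square contribution:
A: 4.22 × (2.44/12.0)² = 0.1745 μGy/h
B: 11.9 × (2.14/15.3)² = 0.2328 μGy/h
C: 145 × (1.50/18.0)² = 1.007 μGy/h
Total = 0.1745 + 0.2328 + 1.007 = 1.414 μGy/h.

1.41 μGy/h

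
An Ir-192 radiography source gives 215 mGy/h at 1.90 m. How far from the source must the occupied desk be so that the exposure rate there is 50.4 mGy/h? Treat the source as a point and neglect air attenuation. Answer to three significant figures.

Since intensity falls as 1/r², d₂ = d₁·√(I₁/I₂).
I₁/I₂ = 215/50.4 = 4.266, so d₂ = 1.90 × √4.266 = 3.924 m.

3.92 m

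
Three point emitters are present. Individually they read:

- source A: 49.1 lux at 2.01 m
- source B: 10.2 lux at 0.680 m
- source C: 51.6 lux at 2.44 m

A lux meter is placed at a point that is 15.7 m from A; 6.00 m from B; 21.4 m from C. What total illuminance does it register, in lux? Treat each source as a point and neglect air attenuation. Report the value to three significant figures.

Each source contributes Iᵢ·(dᵢ/rᵢ)²; contributions add.
A: 49.1 × (2.01/15.7)² = 0.8048 lux
B: 10.2 × (0.680/6.00)² = 0.1310 lux
C: 51.6 × (2.44/21.4)² = 0.6708 lux
Total = 0.8048 + 0.1310 + 0.6708 = 1.607 lux.

1.61 lux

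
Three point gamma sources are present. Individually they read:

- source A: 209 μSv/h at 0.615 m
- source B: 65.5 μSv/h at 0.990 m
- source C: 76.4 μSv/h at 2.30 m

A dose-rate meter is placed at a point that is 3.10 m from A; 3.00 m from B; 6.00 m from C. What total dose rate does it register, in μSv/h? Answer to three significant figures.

Each source contributes Iᵢ·(dᵢ/rᵢ)²; contributions add.
A: 209 × (0.615/3.10)² = 8.226 μSv/h
B: 65.5 × (0.990/3.00)² = 7.133 μSv/h
C: 76.4 × (2.30/6.00)² = 11.23 μSv/h
Total = 8.226 + 7.133 + 11.23 = 26.59 μSv/h.

26.6 μSv/h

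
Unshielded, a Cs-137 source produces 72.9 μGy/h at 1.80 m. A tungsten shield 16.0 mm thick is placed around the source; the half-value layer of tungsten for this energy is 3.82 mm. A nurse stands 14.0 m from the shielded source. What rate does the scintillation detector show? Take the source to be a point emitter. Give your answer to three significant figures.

0.0661 μGy/h

Distance alone: 72.9 × (1.80/14.0)² = 72.9 × 0.01653 = 1.205 μGy/h.
Shield: 16.0/3.82 = 4.188 half-value layers → attenuation 2^(−4.188) = 0.05486.
Combined: 1.205 × 0.05486 = 0.06611 μGy/h.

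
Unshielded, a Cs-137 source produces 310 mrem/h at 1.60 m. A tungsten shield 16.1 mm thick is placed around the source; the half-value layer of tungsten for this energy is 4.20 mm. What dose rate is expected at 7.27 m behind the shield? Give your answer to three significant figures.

Distance alone: (1.60/7.27)² = 0.04844, so 310 × 0.04844 = 15.02 mrem/h.
Shield: 16.1/4.20 = 3.833 half-value layers → attenuation 2^(−3.833) = 0.07017.
Combined: 15.02 × 0.07017 = 1.054 mrem/h.

1.05 mrem/h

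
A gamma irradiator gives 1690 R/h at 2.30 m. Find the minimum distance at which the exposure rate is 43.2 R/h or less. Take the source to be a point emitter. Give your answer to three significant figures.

Since intensity falls as 1/r², d₂ = d₁·√(I₁/I₂).
I₁/I₂ = 1690/43.2 = 39.12, so d₂ = 2.30 × √39.12 = 14.39 m.

14.4 m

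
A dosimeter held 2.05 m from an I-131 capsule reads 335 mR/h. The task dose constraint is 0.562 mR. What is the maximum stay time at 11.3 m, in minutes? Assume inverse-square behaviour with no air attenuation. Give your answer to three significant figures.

By the inverse-square law, rate at 11.3 m:
335 × (2.05/11.3)² = 335 × 0.03291 = 11.02 mR/h.
Stay time = 0.562 mR ÷ 11.02 mR/h = 0.05100 h = 3.060 min.

3.06 min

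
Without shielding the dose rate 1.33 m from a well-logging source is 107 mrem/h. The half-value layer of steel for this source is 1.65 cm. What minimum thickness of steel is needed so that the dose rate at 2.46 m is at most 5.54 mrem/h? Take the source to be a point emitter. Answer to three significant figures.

4.12 cm

At 2.46 m, distance alone gives (1.33/2.46)² = 0.2923, so 107 × 0.2923 = 31.28 mrem/h.
Further attenuation needed: 31.28/5.54 = 5.646.
n = log₂(5.646) = 2.497 half-value layers.
Thickness = 2.497 × 1.65 cm = 4.120 cm.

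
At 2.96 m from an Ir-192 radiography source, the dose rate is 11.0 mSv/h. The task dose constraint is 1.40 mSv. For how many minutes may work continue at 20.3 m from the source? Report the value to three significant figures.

By the inverse-square law, rate at 20.3 m:
(2.96/20.3)² = 0.02126, so 11.0 × 0.02126 = 0.2339 mSv/h.
Stay time = 1.40 mSv ÷ 0.2339 mSv/h = 5.985 h = 359.1 min.

359 min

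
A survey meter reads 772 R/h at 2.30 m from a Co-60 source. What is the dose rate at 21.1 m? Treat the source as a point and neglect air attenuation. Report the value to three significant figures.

9.17 R/h

Intensity scales as (d₁/d₂)², so the rate at 21.1 m is
(2.30/21.1)² = 0.01188, so 772 × 0.01188 = 9.171 R/h.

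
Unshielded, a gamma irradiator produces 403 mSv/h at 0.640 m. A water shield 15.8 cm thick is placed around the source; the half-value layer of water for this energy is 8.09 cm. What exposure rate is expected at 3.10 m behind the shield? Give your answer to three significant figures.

Distance alone: 403 × (0.640/3.10)² = 403 × 0.04262 = 17.18 mSv/h.
Shield: 15.8/8.09 = 1.953 half-value layers → attenuation 2^(−1.953) = 0.2583.
Combined: 17.18 × 0.2583 = 4.438 mSv/h.

4.44 mSv/h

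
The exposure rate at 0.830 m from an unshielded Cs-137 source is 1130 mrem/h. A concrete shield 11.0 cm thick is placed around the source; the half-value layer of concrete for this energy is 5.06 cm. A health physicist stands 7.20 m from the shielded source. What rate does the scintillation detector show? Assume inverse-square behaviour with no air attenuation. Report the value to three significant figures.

3.33 mrem/h

Distance alone: 1130 × (0.830/7.20)² = 1130 × 0.01329 = 15.02 mrem/h.
Shield: 11.0/5.06 = 2.174 half-value layers → attenuation 2^(−2.174) = 0.2216.
Combined: 15.02 × 0.2216 = 3.328 mrem/h.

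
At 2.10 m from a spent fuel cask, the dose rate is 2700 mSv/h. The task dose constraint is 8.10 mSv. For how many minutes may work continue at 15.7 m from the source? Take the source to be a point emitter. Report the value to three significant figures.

10.1 min

Applying the 1/r² law, rate at 15.7 m:
(2.10/15.7)² = 0.01789, so 2700 × 0.01789 = 48.30 mSv/h.
Stay time = 8.10 mSv ÷ 48.30 mSv/h = 0.1677 h = 10.06 min.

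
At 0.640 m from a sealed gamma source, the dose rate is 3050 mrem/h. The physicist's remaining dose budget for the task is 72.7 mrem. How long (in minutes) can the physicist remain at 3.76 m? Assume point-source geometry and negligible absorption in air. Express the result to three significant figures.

49.4 min

Applying the 1/r² law, rate at 3.76 m:
(0.640/3.76)² = 0.02897, so 3050 × 0.02897 = 88.36 mrem/h.
Stay time = 72.7 mrem ÷ 88.36 mrem/h = 0.8228 h = 49.37 min.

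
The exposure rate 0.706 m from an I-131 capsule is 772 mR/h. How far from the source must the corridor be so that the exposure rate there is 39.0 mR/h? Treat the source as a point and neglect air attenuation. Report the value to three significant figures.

Using I₁d₁² = I₂d₂², d₂ = d₁·√(I₁/I₂).
I₁/I₂ = 772/39.0 = 19.79, so d₂ = 0.706 × √19.79 = 3.141 m.

3.14 m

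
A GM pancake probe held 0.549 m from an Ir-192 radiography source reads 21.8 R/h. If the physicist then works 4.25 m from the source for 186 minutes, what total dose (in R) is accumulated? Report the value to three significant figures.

1.13 R

By the inverse-square law, rate at 4.25 m:
(0.549/4.25)² = 0.01669, so 21.8 × 0.01669 = 0.3638 R/h.
Dose = rate × time = 0.3638 R/h × 3.100 h = 1.128 R.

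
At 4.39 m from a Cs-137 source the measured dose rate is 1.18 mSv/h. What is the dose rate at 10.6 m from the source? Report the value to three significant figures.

0.202 mSv/h

Intensity scales as (d₁/d₂)², so scaling from 4.39 m to 10.6 m:
1.18 × (4.39/10.6)² = 1.18 × 0.1715 = 0.2024 mSv/h.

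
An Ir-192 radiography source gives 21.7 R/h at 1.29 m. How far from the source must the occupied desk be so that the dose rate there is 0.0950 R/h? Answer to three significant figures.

Since intensity falls as 1/r², d₂ = d₁·√(I₁/I₂).
I₁/I₂ = 21.7/0.0950 = 228.4, so d₂ = 1.29 × √228.4 = 19.50 m.

19.5 m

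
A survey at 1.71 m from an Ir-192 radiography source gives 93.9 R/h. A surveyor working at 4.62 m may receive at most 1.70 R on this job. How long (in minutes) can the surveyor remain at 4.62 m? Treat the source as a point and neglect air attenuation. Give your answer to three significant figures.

7.93 min

By the inverse-square law, rate at 4.62 m:
(1.71/4.62)² = 0.1370, so 93.9 × 0.1370 = 12.86 R/h.
Stay time = 1.70 R ÷ 12.86 R/h = 0.1322 h = 7.932 min.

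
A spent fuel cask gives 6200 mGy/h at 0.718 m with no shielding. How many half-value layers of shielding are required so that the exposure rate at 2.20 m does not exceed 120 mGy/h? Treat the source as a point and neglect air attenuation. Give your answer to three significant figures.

2.46 half-value layers

At 2.20 m, distance alone gives 6200 × (0.718/2.20)² = 6200 × 0.1065 = 660.3 mGy/h.
Further attenuation needed: 660.3/120 = 5.502.
n = log₂(5.502) = 2.460 half-value layers.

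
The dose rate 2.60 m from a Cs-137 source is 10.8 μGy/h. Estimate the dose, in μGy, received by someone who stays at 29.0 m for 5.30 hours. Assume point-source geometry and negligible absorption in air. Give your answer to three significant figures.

0.460 μGy

Applying the 1/r² law, rate at 29.0 m:
(2.60/29.0)² = 0.008038, so 10.8 × 0.008038 = 0.08681 μGy/h.
Dose = rate × time = 0.08681 μGy/h × 5.300 h = 0.4601 μGy.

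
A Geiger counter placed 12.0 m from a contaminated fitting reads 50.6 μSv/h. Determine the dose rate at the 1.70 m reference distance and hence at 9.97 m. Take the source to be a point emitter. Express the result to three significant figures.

By the inverse-square law,
At 1.70 m: 50.6 × (12.0/1.70)² = 50.6 × 49.83 = 2521 μSv/h
At 9.97 m: (1.70/9.97)² = 0.02907, so 2521 × 0.02907 = 73.29 μSv/h.

2520 μSv/h; 73.3 μSv/h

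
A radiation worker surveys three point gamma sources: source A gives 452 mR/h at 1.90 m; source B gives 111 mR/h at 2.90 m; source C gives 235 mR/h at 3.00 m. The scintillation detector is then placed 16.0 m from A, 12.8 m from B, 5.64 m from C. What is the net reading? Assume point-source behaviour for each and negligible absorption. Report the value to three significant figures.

Each source contributes Iᵢ·(dᵢ/rᵢ)²; contributions add.
A: 452 × (1.90/16.0)² = 6.374 mR/h
B: 111 × (2.90/12.8)² = 5.698 mR/h
C: 235 × (3.00/5.64)² = 66.49 mR/h
Total = 6.374 + 5.698 + 66.49 = 78.56 mR/h.

78.6 mR/h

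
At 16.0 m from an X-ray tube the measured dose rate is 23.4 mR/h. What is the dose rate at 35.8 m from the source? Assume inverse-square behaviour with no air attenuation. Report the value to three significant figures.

4.67 mR/h

Intensity scales as (d₁/d₂)², so scaling from 16.0 m to 35.8 m:
(16.0/35.8)² = 0.1997, so 23.4 × 0.1997 = 4.673 mR/h.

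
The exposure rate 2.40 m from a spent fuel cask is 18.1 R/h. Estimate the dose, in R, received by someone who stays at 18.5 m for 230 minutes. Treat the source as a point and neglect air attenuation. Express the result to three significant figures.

1.17 R

Since intensity falls as 1/r², rate at 18.5 m:
18.1 × (2.40/18.5)² = 18.1 × 0.01683 = 0.3046 R/h.
Dose = rate × time = 0.3046 R/h × 3.833 h = 1.168 R.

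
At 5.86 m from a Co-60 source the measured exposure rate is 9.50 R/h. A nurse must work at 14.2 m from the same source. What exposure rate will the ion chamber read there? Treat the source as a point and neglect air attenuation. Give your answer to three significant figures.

1.62 R/h

Since intensity falls as 1/r², scaling from 5.86 m to 14.2 m:
9.50 × (5.86/14.2)² = 9.50 × 0.1703 = 1.618 R/h.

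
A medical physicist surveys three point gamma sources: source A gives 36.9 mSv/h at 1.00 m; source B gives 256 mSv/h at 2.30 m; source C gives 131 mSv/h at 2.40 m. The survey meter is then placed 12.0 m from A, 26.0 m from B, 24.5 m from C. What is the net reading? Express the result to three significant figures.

By superposition, sum each source's inverse-square contribution:
A: 36.9 × (1.00/12.0)² = 0.2562 mSv/h
B: 256 × (2.30/26.0)² = 2.003 mSv/h
C: 131 × (2.40/24.5)² = 1.257 mSv/h
Total = 0.2562 + 2.003 + 1.257 = 3.516 mSv/h.

3.52 mSv/h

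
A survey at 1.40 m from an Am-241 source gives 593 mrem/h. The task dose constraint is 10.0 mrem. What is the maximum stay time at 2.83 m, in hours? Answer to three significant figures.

0.0689 h

Since intensity falls as 1/r², rate at 2.83 m:
593 × (1.40/2.83)² = 593 × 0.2447 = 145.1 mrem/h.
Stay time = 10.0 mrem ÷ 145.1 mrem/h = 0.06892 h.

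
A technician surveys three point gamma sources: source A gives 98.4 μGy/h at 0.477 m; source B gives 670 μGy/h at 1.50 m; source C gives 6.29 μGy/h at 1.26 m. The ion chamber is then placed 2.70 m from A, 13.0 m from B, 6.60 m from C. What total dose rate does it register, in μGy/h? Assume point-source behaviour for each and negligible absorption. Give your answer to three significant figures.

12.2 μGy/h

Each source contributes Iᵢ·(dᵢ/rᵢ)²; contributions add.
A: 98.4 × (0.477/2.70)² = 3.071 μGy/h
B: 670 × (1.50/13.0)² = 8.920 μGy/h
C: 6.29 × (1.26/6.60)² = 0.2292 μGy/h
Total = 3.071 + 8.920 + 0.2292 = 12.22 μGy/h.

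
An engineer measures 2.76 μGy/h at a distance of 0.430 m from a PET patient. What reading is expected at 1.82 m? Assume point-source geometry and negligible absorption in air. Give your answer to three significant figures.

Applying the 1/r² law, the rate at 1.82 m is
(0.430/1.82)² = 0.05582, so 2.76 × 0.05582 = 0.1541 μGy/h.

0.154 μGy/h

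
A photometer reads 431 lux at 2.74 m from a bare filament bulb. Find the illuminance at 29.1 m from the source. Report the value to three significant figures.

3.82 lux

Using I₁d₁² = I₂d₂², the rate at 29.1 m is
431 × (2.74/29.1)² = 431 × 0.008866 = 3.821 lux.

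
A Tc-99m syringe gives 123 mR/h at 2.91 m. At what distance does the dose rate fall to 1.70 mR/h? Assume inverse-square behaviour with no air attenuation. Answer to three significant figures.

24.8 m

Since intensity falls as 1/r², d₂ = d₁·√(I₁/I₂).
I₁/I₂ = 123/1.70 = 72.35, so d₂ = 2.91 × √72.35 = 24.75 m.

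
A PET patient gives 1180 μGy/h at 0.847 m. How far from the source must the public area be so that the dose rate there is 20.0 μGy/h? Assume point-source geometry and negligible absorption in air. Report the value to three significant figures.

6.51 m

Since intensity falls as 1/r², d₂ = d₁·√(I₁/I₂).
I₁/I₂ = 1180/20.0 = 59.00, so d₂ = 0.847 × √59.00 = 6.506 m.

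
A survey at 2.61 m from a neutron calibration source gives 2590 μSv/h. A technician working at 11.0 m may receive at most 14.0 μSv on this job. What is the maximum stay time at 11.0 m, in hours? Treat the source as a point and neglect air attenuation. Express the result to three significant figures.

By the inverse-square law, rate at 11.0 m:
(2.61/11.0)² = 0.05630, so 2590 × 0.05630 = 145.8 μSv/h.
Stay time = 14.0 μSv ÷ 145.8 μSv/h = 0.09602 h.

0.0960 h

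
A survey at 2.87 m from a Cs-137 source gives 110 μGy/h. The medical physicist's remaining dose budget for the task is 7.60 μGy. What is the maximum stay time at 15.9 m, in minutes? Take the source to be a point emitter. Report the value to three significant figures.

By the inverse-square law, rate at 15.9 m:
(2.87/15.9)² = 0.03258, so 110 × 0.03258 = 3.584 μGy/h.
Stay time = 7.60 μGy ÷ 3.584 μGy/h = 2.121 h = 127.3 min.

127 min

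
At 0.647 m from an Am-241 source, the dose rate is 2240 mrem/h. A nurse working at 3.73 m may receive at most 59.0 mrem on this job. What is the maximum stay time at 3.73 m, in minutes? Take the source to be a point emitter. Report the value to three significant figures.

52.5 min

By the inverse-square law, rate at 3.73 m:
2240 × (0.647/3.73)² = 2240 × 0.03009 = 67.40 mrem/h.
Stay time = 59.0 mrem ÷ 67.40 mrem/h = 0.8754 h = 52.52 min.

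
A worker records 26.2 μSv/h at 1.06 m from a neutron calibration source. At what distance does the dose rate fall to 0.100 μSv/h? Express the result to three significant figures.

17.2 m

By the inverse-square law, d₂ = d₁·√(I₁/I₂).
I₁/I₂ = 26.2/0.100 = 262.0, so d₂ = 1.06 × √262.0 = 17.16 m.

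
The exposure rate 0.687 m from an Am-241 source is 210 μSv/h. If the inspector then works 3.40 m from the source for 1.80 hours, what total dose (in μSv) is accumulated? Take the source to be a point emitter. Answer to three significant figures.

15.4 μSv

By the inverse-square law, rate at 3.40 m:
(0.687/3.40)² = 0.04083, so 210 × 0.04083 = 8.574 μSv/h.
Dose = rate × time = 8.574 μSv/h × 1.800 h = 15.43 μSv.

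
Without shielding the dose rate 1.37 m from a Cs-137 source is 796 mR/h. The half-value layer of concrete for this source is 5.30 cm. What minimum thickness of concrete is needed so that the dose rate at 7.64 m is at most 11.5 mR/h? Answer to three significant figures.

6.12 cm

At 7.64 m, distance alone gives 796 × (1.37/7.64)² = 796 × 0.03216 = 25.60 mR/h.
Further attenuation needed: 25.60/11.5 = 2.226.
n = log₂(2.226) = 1.154 half-value layers.
Thickness = 1.154 × 5.30 cm = 6.116 cm.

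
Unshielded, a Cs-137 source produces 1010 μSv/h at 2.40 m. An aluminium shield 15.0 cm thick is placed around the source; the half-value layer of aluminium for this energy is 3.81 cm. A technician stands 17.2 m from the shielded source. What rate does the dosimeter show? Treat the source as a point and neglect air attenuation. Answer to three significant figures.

1.28 μSv/h

Distance alone: 1010 × (2.40/17.2)² = 1010 × 0.01947 = 19.66 μSv/h.
Shield: 15.0/3.81 = 3.937 half-value layers → attenuation 2^(−3.937) = 0.06529.
Combined: 19.66 × 0.06529 = 1.284 μSv/h.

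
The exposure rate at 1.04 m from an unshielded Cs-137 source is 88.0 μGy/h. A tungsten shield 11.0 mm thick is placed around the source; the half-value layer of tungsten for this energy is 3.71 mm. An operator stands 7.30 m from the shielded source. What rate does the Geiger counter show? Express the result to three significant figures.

0.229 μGy/h

Distance alone: 88.0 × (1.04/7.30)² = 88.0 × 0.02030 = 1.786 μGy/h.
Shield: 11.0/3.71 = 2.965 half-value layers → attenuation 2^(−2.965) = 0.1281.
Combined: 1.786 × 0.1281 = 0.2288 μGy/h.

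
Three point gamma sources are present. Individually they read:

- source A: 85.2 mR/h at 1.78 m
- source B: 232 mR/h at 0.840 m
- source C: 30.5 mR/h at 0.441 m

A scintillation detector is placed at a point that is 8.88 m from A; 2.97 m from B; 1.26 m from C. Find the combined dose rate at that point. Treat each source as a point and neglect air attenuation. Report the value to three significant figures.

25.7 mR/h

By superposition, sum each source's inverse-square contribution:
A: 85.2 × (1.78/8.88)² = 3.423 mR/h
B: 232 × (0.840/2.97)² = 18.56 mR/h
C: 30.5 × (0.441/1.26)² = 3.736 mR/h
Total = 3.423 + 18.56 + 3.736 = 25.72 mR/h.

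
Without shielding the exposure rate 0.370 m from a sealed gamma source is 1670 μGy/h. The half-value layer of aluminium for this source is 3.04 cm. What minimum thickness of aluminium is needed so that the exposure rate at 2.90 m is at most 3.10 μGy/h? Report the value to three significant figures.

At 2.90 m, distance alone gives (0.370/2.90)² = 0.01628, so 1670 × 0.01628 = 27.19 μGy/h.
Further attenuation needed: 27.19/3.10 = 8.771.
n = log₂(8.771) = 3.133 half-value layers.
Thickness = 3.133 × 3.04 cm = 9.524 cm.

9.52 cm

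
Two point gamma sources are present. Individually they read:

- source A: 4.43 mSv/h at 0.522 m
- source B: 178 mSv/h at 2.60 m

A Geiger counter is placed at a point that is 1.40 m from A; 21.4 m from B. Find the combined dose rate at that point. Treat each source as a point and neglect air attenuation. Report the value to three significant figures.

3.24 mSv/h

By superposition, sum each source's inverse-square contribution:
A: 4.43 × (0.522/1.40)² = 0.6159 mSv/h
B: 178 × (2.60/21.4)² = 2.627 mSv/h
Total = 0.6159 + 2.627 = 3.243 mSv/h.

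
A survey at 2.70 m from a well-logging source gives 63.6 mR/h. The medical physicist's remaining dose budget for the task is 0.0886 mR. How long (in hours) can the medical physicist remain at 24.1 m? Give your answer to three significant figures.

0.111 h

By the inverse-square law, rate at 24.1 m:
63.6 × (2.70/24.1)² = 63.6 × 0.01255 = 0.7982 mR/h.
Stay time = 0.0886 mR ÷ 0.7982 mR/h = 0.1110 h.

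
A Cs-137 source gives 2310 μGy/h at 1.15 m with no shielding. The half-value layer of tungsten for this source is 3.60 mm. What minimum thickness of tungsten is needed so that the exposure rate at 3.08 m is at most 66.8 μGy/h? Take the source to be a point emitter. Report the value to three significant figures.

At 3.08 m, distance alone gives (1.15/3.08)² = 0.1394, so 2310 × 0.1394 = 322.0 μGy/h.
Further attenuation needed: 322.0/66.8 = 4.820.
n = log₂(4.820) = 2.269 half-value layers.
Thickness = 2.269 × 3.60 mm = 8.168 mm.

8.17 mm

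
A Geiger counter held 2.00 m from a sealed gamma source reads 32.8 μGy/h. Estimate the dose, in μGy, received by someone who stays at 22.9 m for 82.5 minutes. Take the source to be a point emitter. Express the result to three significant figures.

0.344 μGy

Since intensity falls as 1/r², rate at 22.9 m:
32.8 × (2.00/22.9)² = 32.8 × 0.007628 = 0.2502 μGy/h.
Dose = rate × time = 0.2502 μGy/h × 1.375 h = 0.3440 μGy.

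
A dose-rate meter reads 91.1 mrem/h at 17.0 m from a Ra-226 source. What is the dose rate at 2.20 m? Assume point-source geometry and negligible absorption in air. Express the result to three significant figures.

Applying the 1/r² law, the rate at 2.20 m is
91.1 × (17.0/2.20)² = 91.1 × 59.71 = 5440 mrem/h.

5440 mrem/h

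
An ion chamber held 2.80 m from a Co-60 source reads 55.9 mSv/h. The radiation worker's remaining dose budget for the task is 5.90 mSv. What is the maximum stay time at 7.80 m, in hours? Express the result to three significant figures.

0.819 h

Using I₁d₁² = I₂d₂², rate at 7.80 m:
55.9 × (2.80/7.80)² = 55.9 × 0.1289 = 7.206 mSv/h.
Stay time = 5.90 mSv ÷ 7.206 mSv/h = 0.8188 h.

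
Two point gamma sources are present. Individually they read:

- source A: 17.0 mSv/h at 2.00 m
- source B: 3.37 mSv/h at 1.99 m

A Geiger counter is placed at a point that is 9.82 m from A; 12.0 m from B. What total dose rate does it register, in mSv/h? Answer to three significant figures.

0.798 mSv/h

Each source contributes Iᵢ·(dᵢ/rᵢ)²; contributions add.
A: 17.0 × (2.00/9.82)² = 0.7052 mSv/h
B: 3.37 × (1.99/12.0)² = 0.09268 mSv/h
Total = 0.7052 + 0.09268 = 0.7979 mSv/h.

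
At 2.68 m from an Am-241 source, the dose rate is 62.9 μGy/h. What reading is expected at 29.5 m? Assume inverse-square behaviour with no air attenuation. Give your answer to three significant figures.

Intensity scales as (d₁/d₂)², so the rate at 29.5 m is
(2.68/29.5)² = 0.008253, so 62.9 × 0.008253 = 0.5191 μGy/h.

0.519 μGy/h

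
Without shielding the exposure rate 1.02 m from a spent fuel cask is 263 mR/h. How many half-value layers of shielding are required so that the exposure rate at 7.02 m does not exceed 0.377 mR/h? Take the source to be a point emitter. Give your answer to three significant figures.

3.88 half-value layers

At 7.02 m, distance alone gives (1.02/7.02)² = 0.02111, so 263 × 0.02111 = 5.552 mR/h.
Further attenuation needed: 5.552/0.377 = 14.73.
n = log₂(14.73) = 3.881 half-value layers.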